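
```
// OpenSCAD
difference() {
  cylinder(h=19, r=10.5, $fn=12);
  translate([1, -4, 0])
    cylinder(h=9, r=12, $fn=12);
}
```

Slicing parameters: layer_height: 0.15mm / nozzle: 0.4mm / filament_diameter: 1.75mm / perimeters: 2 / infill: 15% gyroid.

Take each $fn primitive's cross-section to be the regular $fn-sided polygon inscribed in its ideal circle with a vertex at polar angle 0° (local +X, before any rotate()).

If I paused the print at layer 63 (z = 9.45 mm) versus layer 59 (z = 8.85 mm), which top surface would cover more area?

Layer 63 (z = 9.45): the r=10.5 cylinder gives a regular 12-gon of circumradius 10.5 (constant along its height) (area = (12/2)·10.500²·sin(360°/12) = 330.75 mm²); the cylinder at (1, -4) is not intersected at this z (z outside [0, 9]); Taking the first minus the rest: none of the subtracted shapes is present at this height, so the r=10.5 cylinder is unchanged — area = 330.75 mm². So its area = 330.75 mm². Layer 59 (z = 8.85): the r=10.5 cylinder contributes a regular 12-gon of circumradius 10.5 (area = (12/2)·10.500²·sin(360°/12) = 330.75 mm²); the r=12 cylinder at (1, -4) gives a regular 12-gon of circumradius 12 (constant along its height) (area = (12/2)·12.000²·sin(360°/12) = 432.00 mm²); Taking the first minus the rest: starting from the r=10.5 cylinder (330.75 mm²), the r=12 cylinder at (1, -4) partially overlaps it — only the 285.11 mm² overlap (of its 432.00 mm²) is removed, clipping the outline — area = 45.64 mm². So its area = 45.64 mm². Layer 63 is larger (330.75 vs 45.64 mm²).

layer 63 (z = 9.45 mm)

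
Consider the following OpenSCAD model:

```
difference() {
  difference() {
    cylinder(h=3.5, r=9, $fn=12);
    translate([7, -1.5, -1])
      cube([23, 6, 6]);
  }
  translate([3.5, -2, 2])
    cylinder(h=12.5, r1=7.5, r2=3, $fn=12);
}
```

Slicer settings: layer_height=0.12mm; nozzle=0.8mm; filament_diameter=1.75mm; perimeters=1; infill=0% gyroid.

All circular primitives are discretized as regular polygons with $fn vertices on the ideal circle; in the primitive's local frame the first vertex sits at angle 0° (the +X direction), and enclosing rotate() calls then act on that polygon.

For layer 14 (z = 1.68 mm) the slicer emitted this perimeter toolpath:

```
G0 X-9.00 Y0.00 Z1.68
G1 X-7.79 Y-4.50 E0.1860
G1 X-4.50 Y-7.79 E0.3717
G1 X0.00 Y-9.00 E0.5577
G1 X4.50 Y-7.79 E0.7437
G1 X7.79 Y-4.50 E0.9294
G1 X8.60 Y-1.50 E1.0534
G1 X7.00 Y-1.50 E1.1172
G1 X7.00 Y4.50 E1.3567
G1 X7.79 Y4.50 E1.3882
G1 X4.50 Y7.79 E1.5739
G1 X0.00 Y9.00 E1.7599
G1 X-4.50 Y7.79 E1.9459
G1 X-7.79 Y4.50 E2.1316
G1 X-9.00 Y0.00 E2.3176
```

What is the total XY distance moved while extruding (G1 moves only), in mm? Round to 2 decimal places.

Sum the Euclidean lengths of each G1 segment: total = 58.07 mm.

58.07 mm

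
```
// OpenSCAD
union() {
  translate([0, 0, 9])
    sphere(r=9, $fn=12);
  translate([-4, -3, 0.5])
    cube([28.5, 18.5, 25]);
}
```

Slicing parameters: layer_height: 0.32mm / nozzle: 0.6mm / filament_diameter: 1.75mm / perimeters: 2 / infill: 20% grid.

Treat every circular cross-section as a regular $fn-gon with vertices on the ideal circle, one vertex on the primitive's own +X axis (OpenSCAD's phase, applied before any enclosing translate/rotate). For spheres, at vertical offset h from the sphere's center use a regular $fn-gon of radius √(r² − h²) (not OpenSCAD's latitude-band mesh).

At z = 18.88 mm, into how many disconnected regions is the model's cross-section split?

1

At z = 18.88 mm: the sphere does not reach this height (|z−center|=9.880 > r=9); the cube at (-4, -3) (footprint 28.5×18.5) is included at this height; Combining (union): only the 28.5×18.5 cube at (-4, -3) is present, so the union is just that shape — 1 connected region. The result has 1 disconnected region.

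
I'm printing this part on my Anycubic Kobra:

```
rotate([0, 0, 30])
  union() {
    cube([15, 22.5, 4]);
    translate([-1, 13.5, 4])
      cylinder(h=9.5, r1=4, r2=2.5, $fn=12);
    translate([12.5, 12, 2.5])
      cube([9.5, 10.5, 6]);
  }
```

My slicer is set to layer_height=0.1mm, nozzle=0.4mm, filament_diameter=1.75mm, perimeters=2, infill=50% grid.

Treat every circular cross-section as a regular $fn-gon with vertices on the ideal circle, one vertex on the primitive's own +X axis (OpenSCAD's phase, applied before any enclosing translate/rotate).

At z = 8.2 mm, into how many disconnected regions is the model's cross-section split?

At z = 8.2 mm: the cube is not intersected at this z (z outside [0, 4]); the cone at (-1, 13.5) (r1=4→r2=2.5) has section circumradius 3.337 here — a regular 12-gon; the 9.5×10.5 cube at (12.5, 12) contributes its full rectangle; Combining (union): the 2 present regions are separate (no shared area or edge), so areas and boundary lengths simply add and each stays a separate island — 2 connected regions; (rotated 30° about Z; rotation is an isometry so areas/perimeters/island counts are preserved). The result has 2 disconnected regions.

2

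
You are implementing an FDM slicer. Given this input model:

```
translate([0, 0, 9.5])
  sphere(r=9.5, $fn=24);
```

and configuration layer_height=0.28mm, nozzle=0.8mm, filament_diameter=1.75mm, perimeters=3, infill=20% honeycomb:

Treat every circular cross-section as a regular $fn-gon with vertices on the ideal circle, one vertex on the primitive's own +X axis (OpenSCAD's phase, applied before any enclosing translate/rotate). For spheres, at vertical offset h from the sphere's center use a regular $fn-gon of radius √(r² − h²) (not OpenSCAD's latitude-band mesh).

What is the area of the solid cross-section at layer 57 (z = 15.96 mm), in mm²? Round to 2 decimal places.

150.69 mm²

At z = 15.96 mm: the r=9.5 sphere slices to a regular 24-gon of circumradius 6.966 (√(r²−h²) with h=6.46 from center) (area = (24/2)·6.966²·sin(360°/24) = 150.69 mm²). Overall, the cross-section is a single solid region. Net area = 150.69 mm².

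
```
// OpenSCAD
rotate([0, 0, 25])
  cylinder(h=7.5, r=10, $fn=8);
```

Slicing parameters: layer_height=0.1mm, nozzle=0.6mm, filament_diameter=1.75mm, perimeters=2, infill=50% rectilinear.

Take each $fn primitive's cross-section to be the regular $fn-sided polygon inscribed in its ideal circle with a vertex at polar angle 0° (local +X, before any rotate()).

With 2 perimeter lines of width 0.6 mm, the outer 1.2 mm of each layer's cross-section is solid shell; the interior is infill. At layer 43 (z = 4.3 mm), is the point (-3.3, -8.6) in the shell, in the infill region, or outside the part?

shell

At z = 4.3 mm: the cylinder: section is a regular 8-gon, circumradius r=10; (rotated 25° about Z; rotation is an isometry so areas/perimeters/island counts are preserved). Overall, the cross-section is a single solid region. Undo the 25° rotation: the query point maps to (-6.625, -6.400) in the un-rotated model frame. The nearest boundary edge runs (-10.00, 0.00)→(-7.07, -7.07); distance from the point to it = 0.67 mm. The point is inside the cross-section, 0.67 mm from the nearest boundary — within the 1.2 mm shell band (2 × 0.6).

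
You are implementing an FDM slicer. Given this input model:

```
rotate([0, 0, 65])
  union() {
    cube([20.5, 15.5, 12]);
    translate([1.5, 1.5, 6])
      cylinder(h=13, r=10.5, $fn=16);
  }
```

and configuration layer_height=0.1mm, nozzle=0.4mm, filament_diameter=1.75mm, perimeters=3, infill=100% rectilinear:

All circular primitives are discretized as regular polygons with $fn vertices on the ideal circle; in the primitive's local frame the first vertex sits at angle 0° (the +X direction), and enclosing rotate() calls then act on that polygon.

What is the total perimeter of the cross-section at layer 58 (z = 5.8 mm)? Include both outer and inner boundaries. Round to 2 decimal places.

At z = 5.8 mm: the cube (footprint 20.5×15.5) is included at this height (perimeter 72.00 mm); the cylinder at (1.5, 1.5) is absent (z outside [6, 19]); Taking the union: only the 20.5×15.5 cube is present, so the union is just that shape — boundary = 72.00 mm; (rotated 65° about Z; rotation is an isometry so areas/perimeters/island counts are preserved). Overall, the cross-section is a single solid region. Total boundary length (outer) = 72.00 mm.

72.00 mm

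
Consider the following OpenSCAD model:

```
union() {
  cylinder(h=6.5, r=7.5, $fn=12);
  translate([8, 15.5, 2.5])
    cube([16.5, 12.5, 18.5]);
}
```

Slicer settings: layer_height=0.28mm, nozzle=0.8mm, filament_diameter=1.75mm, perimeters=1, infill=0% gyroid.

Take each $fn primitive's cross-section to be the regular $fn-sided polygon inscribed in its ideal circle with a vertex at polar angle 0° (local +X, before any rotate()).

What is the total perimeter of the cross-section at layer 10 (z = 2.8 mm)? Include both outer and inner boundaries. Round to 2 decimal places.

At z = 2.8 mm: the r=7.5 cylinder gives a regular 12-gon of circumradius 7.5 (constant along its height) (perimeter = 2·12·7.500·sin(180°/12) = 46.59 mm); the cube at (8, 15.5) is present — its section is the full 16.5×12.5 rectangle (perimeter 58.00 mm); Merging all regions: the 2 present regions are separate (no shared area or edge), so areas and boundary lengths simply add and each stays a separate island — boundary = 104.59 mm. Overall, the cross-section has 2 separate islands. Total boundary length (outer) = 104.59 mm.

104.59 mm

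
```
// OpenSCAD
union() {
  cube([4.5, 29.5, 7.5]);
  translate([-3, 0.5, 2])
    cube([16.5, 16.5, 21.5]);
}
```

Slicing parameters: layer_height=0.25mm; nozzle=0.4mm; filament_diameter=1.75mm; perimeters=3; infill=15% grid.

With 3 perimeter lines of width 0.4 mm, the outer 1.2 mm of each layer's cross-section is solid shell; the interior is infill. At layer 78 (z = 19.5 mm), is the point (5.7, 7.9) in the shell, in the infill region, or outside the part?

infill

At z = 19.5 mm: the cube is absent (z outside [0, 7.5]); the 16.5×16.5 cube at (-3, 0.5) contributes its full rectangle; Taking the union: only the 16.5×16.5 cube at (-3, 0.5) is present, so the union is just that shape — 1 connected region. Overall, the cross-section is a single solid region. The nearest boundary edge runs (-3.00, 0.50)→(13.50, 0.50); distance from the point to it = 7.40 mm. The point is inside the cross-section and 7.40 mm from the nearest boundary — more than the 1.2 mm shell width (3 × 0.4), so it's in the infill interior.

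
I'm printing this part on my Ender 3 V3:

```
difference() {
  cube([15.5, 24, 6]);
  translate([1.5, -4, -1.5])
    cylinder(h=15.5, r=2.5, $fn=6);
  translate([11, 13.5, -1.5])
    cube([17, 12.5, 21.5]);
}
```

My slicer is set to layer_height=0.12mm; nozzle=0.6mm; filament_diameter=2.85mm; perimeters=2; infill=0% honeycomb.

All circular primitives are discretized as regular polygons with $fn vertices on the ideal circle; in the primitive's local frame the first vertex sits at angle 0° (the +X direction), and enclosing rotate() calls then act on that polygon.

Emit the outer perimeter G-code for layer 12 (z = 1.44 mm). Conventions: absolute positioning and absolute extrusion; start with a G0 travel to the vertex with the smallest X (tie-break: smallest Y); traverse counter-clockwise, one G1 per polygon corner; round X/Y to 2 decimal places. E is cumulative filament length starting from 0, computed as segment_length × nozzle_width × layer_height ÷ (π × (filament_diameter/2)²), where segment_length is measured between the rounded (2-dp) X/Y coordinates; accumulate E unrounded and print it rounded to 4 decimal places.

At z = 1.44 mm: the 15.5×24 cube contributes its full rectangle; the r=2.5 cylinder at (1.5, -4) contributes a regular 6-gon of circumradius 2.5; the 17×12.5 cube at (11, 13.5) contributes its full rectangle; Subtracting the remaining from the first: starting from the 15.5×24 cube, the r=2.5 cylinder at (1.5, -4) misses the remaining region (no effect); the 17×12.5 cube at (11, 13.5) partially overlaps it — only the 47.25 mm² overlap (of its 212.50 mm²) is removed, clipping the outline — 1 connected region. The outline is a single polygon with 6 vertices. Extrusion per mm of travel: 0.6 × 0.12 / (π × 1.425²) = 0.011286. Accumulating E over each segment gives final E = 0.8916.

G0 X0.00 Y0.00 Z1.44
G1 X15.50 Y0.00 E0.1749
G1 X15.50 Y13.50 E0.3273
G1 X11.00 Y13.50 E0.3781
G1 X11.00 Y24.00 E0.4966
G1 X0.00 Y24.00 E0.6207
G1 X0.00 Y0.00 E0.8916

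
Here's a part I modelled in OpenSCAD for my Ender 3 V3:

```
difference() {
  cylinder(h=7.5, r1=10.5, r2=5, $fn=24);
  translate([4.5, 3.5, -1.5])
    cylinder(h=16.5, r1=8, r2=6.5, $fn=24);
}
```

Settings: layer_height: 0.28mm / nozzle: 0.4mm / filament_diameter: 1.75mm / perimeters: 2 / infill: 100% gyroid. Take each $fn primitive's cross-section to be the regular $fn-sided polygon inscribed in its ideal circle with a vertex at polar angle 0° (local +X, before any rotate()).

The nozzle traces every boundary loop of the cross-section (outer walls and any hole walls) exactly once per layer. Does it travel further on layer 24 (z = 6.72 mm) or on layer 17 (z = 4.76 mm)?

Layer 24 (z = 6.72): the cone contributes a regular 24-gon of circumradius 5.572 (interpolated between r1=10.5 and r2=5 at t=0.896) (perimeter = 2·24·5.572·sin(180°/24) = 34.91 mm); the cone at (4.5, 3.5): at t=0.498 of its height the radius interpolates to r₁+(r₂−r₁)t = 7.253, giving a regular 24-gon of that circumradius (perimeter = 2·24·7.253·sin(180°/24) = 45.44 mm); After the difference (first − rest): starting from the cone, the cone at (4.5, 3.5) partially overlaps it — only the 56.22 mm² overlap (of its 163.37 mm²) is removed, clipping the outline — boundary = 31.85 mm. So its perimeter = 31.85 mm. Layer 17 (z = 4.76): the cone: at t=0.635 of its height the radius interpolates to r₁+(r₂−r₁)t = 7.009, giving a regular 24-gon of that circumradius (perimeter = 2·24·7.009·sin(180°/24) = 43.92 mm); the cone at (4.5, 3.5) (r1=8→r2=6.5) has section circumradius 7.431 here — a regular 24-gon (perimeter = 2·24·7.431·sin(180°/24) = 46.56 mm); After the difference (first − rest): starting from the cone, the cone at (4.5, 3.5) partially overlaps it — only the 82.16 mm² overlap (of its 171.50 mm²) is removed, clipping the outline — boundary = 43.01 mm. So its perimeter = 43.01 mm. Layer 17 is larger (43.01 vs 31.85 mm).

layer 17 (z = 4.76 mm)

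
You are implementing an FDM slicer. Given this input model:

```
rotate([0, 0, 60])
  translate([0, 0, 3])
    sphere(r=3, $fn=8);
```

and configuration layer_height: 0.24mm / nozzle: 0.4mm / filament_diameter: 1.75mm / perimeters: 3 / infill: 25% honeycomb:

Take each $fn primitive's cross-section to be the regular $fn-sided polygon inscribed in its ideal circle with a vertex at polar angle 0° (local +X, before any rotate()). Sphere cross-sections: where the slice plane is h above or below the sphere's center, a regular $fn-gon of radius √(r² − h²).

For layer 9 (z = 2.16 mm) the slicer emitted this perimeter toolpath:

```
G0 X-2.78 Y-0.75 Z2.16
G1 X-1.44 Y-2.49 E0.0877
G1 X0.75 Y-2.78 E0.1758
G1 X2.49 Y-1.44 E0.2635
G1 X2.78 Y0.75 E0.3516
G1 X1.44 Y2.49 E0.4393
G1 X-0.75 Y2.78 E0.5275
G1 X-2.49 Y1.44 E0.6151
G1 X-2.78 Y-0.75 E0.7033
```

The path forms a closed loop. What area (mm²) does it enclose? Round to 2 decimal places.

Apply the shoelace formula to the sequence of (X, Y) vertices; enclosed area = 23.43 mm².

23.43 mm²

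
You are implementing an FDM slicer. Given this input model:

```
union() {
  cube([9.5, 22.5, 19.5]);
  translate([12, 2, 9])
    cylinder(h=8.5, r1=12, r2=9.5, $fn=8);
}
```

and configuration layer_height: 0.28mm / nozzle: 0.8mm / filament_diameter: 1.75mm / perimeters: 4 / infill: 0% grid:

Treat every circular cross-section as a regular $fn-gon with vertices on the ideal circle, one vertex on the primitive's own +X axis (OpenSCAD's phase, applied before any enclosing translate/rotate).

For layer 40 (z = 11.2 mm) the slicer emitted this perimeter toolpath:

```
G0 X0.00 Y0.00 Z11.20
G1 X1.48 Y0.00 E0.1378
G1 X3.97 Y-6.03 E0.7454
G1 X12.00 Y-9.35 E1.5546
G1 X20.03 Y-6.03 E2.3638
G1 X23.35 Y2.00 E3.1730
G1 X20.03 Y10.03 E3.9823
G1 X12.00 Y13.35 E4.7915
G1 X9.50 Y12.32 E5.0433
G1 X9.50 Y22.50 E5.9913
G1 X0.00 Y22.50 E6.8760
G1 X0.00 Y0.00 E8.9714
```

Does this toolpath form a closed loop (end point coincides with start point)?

Start point (G0): (0.00, 0.00). End point (last G1): the path returns to the start — closed.

yes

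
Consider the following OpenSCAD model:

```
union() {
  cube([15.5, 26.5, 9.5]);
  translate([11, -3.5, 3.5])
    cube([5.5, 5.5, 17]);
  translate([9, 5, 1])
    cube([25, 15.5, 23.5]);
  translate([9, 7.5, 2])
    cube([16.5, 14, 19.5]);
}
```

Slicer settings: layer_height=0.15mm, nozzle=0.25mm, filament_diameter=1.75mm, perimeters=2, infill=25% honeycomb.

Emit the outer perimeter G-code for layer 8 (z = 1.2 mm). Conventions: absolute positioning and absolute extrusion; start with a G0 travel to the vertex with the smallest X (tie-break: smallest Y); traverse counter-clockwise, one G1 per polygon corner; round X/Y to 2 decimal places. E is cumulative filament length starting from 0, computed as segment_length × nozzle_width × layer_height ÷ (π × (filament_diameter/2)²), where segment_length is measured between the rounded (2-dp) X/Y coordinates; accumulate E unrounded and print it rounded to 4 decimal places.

G0 X0.00 Y0.00 Z1.20
G1 X15.50 Y0.00 E0.2417
G1 X15.50 Y5.00 E0.3196
G1 X34.00 Y5.00 E0.6080
G1 X34.00 Y20.50 E0.8497
G1 X15.50 Y20.50 E1.1381
G1 X15.50 Y26.50 E1.2317
G1 X0.00 Y26.50 E1.4733
G1 X0.00 Y0.00 E1.8865

At z = 1.2 mm: the cube is present — its section is the full 15.5×26.5 rectangle; the cube at (11, -3.5) does not reach this height (z outside [3.5, 20.5]); the cube at (9, 5) (footprint 25×15.5) is included at this height; the cube at (9, 7.5) does not reach this height (z outside [2, 21.5]); Merging all regions: the regions partially overlap (shared area 100.75 mm²), so overlapping operands fuse into one piece — 1 connected region. The outline is a single polygon with 8 vertices. Extrusion per mm of travel: 0.25 × 0.15 / (π × 0.875²) = 0.015591. Accumulating E over each segment gives final E = 1.8865.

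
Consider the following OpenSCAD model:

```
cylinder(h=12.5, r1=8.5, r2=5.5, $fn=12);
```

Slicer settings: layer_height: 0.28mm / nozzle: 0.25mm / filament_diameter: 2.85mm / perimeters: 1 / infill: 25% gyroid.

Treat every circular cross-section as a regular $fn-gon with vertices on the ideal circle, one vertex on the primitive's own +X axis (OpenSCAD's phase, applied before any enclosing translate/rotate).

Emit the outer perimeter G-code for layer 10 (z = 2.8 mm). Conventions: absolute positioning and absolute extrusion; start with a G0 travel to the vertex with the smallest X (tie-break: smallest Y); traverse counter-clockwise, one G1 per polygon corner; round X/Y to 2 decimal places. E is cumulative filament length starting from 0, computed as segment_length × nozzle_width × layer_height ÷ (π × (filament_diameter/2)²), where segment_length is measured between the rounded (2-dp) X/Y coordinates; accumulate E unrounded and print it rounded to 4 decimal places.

At z = 2.8 mm: the cone: at t=0.224 of its height the radius interpolates to r₁+(r₂−r₁)t = 7.828, giving a regular 12-gon of that circumradius. The outline is a single polygon with 12 vertices. Extrusion per mm of travel: 0.25 × 0.28 / (π × 1.425²) = 0.010973. Accumulating E over each segment gives final E = 0.5335.

G0 X-7.83 Y0.00 Z2.80
G1 X-6.78 Y-3.91 E0.0444
G1 X-3.91 Y-6.78 E0.0890
G1 X0.00 Y-7.83 E0.1334
G1 X3.91 Y-6.78 E0.1778
G1 X6.78 Y-3.91 E0.2223
G1 X7.83 Y0.00 E0.2668
G1 X6.78 Y3.91 E0.3112
G1 X3.91 Y6.78 E0.3557
G1 X0.00 Y7.83 E0.4002
G1 X-3.91 Y6.78 E0.4446
G1 X-6.78 Y3.91 E0.4891
G1 X-7.83 Y0.00 E0.5335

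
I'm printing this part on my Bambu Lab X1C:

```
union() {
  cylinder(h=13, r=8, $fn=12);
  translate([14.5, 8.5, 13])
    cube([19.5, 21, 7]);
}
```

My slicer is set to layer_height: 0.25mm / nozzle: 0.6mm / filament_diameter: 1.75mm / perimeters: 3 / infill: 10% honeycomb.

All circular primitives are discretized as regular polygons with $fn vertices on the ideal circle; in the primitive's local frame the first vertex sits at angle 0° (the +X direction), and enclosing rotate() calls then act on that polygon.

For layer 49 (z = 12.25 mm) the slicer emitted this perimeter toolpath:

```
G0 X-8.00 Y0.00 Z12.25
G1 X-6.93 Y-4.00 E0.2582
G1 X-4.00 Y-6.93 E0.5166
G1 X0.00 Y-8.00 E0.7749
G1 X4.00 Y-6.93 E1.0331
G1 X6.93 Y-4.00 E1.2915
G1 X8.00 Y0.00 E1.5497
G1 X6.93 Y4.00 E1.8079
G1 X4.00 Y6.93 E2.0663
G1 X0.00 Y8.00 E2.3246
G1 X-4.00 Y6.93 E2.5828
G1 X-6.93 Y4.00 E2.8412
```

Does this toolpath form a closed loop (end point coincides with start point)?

no

Start point (G0): (-8.00, 0.00). End point (last G1): the path does not return to the start — open.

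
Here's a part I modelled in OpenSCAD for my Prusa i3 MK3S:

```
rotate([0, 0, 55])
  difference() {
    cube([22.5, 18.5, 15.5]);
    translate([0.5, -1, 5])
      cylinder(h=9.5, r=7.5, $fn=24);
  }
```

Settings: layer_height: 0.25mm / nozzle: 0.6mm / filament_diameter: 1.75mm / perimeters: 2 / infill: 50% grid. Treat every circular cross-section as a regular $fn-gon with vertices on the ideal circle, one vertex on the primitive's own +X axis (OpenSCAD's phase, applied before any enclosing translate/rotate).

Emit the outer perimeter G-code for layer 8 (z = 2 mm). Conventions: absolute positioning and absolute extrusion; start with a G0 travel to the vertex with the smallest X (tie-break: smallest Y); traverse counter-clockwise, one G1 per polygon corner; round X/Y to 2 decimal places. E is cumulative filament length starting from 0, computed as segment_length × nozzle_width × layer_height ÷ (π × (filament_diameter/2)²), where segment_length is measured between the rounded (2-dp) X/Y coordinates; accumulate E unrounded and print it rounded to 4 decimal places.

At z = 2 mm: the cube (footprint 22.5×18.5) is included at this height; the cylinder at (0.5, -1) is not intersected at this z (z outside [5, 14.5]); Subtracting the remaining from the first: none of the subtracted shapes is present at this height, so the 22.5×18.5 cube is unchanged — 1 connected region; (rotated 55° about Z; rotation is an isometry so areas/perimeters/island counts are preserved). The outline is a single polygon with 4 vertices. Extrusion per mm of travel: 0.6 × 0.25 / (π × 0.875²) = 0.062363. Accumulating E over each segment gives final E = 5.1136.

G0 X-15.15 Y10.61 Z2.00
G1 X0.00 Y0.00 E1.1534
G1 X12.91 Y18.43 E2.5567
G1 X-2.25 Y29.04 E3.7107
G1 X-15.15 Y10.61 E5.1136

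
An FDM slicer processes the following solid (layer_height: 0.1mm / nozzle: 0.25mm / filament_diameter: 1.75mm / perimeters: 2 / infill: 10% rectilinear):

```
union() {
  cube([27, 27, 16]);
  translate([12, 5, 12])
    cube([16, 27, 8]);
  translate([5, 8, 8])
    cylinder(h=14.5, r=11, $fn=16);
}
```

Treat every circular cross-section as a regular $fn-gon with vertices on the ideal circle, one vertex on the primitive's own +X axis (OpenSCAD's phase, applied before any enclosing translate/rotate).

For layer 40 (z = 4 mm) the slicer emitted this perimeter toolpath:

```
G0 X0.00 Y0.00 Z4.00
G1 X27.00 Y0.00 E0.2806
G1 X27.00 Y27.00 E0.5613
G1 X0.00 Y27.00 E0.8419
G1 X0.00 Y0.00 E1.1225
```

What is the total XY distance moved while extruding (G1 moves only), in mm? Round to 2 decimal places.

Sum the Euclidean lengths of each G1 segment: total = 108.00 mm.

108.00 mm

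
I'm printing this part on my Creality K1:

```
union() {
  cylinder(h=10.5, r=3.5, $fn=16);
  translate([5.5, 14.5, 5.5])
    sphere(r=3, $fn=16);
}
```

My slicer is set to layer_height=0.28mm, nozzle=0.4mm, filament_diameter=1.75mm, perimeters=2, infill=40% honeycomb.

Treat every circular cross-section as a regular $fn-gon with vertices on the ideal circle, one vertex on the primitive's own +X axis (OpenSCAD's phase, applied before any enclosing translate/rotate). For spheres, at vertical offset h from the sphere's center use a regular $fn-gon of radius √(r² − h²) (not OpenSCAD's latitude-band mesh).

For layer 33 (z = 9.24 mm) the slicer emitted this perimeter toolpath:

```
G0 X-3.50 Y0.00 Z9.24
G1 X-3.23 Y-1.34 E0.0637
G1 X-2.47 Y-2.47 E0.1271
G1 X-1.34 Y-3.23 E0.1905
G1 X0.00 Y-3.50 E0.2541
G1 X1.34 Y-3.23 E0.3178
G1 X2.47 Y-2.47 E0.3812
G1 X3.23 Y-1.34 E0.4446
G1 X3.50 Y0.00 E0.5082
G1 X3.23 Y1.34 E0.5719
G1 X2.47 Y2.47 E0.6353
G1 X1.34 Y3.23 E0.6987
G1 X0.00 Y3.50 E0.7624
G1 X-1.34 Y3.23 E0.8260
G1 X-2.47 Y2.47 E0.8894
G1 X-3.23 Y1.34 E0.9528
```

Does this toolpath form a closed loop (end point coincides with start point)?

no

Start point (G0): (-3.50, 0.00). End point (last G1): the path does not return to the start — open.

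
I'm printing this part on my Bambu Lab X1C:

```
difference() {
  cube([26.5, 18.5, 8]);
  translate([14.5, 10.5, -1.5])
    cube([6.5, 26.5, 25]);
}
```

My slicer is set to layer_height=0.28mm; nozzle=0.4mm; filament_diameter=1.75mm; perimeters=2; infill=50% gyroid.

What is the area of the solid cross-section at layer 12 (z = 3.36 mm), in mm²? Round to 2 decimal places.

At z = 3.36 mm: the cube is present — its section is the full 26.5×18.5 rectangle (area 490.25 mm²); the cube at (14.5, 10.5) is present — its section is the full 6.5×26.5 rectangle (area 172.25 mm²); Subtracting the remaining from the first: starting from the 26.5×18.5 cube (490.25 mm²), the 6.5×26.5 cube at (14.5, 10.5) partially overlaps it — only the 52.00 mm² overlap (of its 172.25 mm²) is removed, clipping the outline — area = 438.25 mm². Overall, the cross-section is a single solid region. Net area = 438.25 mm².

438.25 mm²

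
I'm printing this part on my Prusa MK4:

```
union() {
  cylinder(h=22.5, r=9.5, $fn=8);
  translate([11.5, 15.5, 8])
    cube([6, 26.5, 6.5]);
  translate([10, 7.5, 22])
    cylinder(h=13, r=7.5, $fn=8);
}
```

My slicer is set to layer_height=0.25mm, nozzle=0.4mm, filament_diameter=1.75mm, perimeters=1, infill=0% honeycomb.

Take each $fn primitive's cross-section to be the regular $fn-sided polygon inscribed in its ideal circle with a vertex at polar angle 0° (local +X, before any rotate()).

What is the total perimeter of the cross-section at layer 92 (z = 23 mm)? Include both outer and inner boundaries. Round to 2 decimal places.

At z = 23 mm: the cylinder does not reach this height (z outside [0, 22.5]); the cube at (11.5, 15.5) does not reach this height (z outside [8, 14.5]); the r=7.5 cylinder at (10, 7.5) gives a regular 8-gon of circumradius 7.5 (constant along its height) (perimeter = 2·8·7.500·sin(180°/8) = 45.92 mm); Combining (union): only the r=7.5 cylinder at (10, 7.5) is present, so the union is just that shape — boundary = 45.92 mm. Overall, the cross-section is a single solid region. Total boundary length (outer) = 45.92 mm.

45.92 mm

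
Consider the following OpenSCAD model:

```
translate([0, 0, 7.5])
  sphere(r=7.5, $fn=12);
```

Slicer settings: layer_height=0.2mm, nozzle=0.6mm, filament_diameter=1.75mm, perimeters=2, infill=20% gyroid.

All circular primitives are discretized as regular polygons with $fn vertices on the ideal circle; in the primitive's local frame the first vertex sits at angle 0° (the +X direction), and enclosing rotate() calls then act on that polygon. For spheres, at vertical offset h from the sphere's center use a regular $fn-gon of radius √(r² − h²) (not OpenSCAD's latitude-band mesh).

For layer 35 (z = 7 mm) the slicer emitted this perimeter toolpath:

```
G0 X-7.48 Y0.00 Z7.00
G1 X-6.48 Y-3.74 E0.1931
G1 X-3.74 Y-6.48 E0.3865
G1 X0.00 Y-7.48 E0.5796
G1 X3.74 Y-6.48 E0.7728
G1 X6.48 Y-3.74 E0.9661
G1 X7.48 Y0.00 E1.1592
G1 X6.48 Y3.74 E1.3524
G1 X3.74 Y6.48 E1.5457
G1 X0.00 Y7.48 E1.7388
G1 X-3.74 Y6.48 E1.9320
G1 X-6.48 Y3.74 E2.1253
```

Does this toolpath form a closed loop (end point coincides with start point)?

no

Start point (G0): (-7.48, 0.00). End point (last G1): the path does not return to the start — open.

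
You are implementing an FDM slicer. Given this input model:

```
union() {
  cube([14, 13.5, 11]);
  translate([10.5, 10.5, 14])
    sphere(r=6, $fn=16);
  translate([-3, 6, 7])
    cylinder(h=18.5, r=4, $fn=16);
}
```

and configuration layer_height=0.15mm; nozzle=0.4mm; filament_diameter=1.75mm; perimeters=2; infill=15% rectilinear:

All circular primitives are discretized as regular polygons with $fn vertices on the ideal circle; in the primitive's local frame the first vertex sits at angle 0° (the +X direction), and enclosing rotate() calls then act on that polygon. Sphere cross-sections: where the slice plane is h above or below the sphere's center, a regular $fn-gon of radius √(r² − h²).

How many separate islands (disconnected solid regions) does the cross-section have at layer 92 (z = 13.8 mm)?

2

At z = 13.8 mm: the cube is absent (z outside [0, 11]); the r=6 sphere at (10.5, 10.5) contributes a regular 16-gon of circumradius √(6²−0.2²) = 5.997; the r=4 cylinder at (-3, 6) gives a regular 16-gon of circumradius 4 (constant along its height); Combining (union): the 2 present regions are separate (no shared area or edge), so areas and boundary lengths simply add and each stays a separate island — 2 connected regions. Overall, the cross-section has 2 separate islands. Island count = 2.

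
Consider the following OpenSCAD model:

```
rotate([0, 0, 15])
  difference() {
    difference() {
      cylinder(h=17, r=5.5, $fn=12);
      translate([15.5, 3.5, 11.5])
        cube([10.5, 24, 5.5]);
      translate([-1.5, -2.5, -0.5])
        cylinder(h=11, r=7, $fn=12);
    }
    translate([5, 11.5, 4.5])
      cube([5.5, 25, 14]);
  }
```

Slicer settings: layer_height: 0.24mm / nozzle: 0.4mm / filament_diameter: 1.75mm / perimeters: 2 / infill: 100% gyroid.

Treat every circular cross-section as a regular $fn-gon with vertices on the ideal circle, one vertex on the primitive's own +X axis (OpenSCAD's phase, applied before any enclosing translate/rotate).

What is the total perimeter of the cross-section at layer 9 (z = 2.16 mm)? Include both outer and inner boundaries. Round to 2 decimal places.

At z = 2.16 mm: the cylinder: section is a regular 12-gon, circumradius r=5.5 (perimeter = 2·12·5.500·sin(180°/12) = 34.16 mm); the cube at (15.5, 3.5) does not reach this height (z outside [11.5, 17]); the r=7 cylinder at (-1.5, -2.5) contributes a regular 12-gon of circumradius 7 (perimeter = 2·12·7.000·sin(180°/12) = 43.48 mm); After the difference (first − rest): starting from the r=5.5 cylinder, the r=7 cylinder at (-1.5, -2.5) partially overlaps it — only the 78.79 mm² overlap (of its 147.00 mm²) is removed, clipping the outline — boundary = 25.55 mm; the cube at (5, 11.5) is not intersected at this z (z outside [4.5, 18.5]); After the difference (first − rest): none of the subtracted shapes is present at this height, so that combined region is unchanged — boundary = 25.55 mm; (whole slice rotated 15° about Z — lengths, areas and connectivity unchanged). Overall, the cross-section is a single solid region. Total boundary length (outer) = 25.55 mm.

25.55 mm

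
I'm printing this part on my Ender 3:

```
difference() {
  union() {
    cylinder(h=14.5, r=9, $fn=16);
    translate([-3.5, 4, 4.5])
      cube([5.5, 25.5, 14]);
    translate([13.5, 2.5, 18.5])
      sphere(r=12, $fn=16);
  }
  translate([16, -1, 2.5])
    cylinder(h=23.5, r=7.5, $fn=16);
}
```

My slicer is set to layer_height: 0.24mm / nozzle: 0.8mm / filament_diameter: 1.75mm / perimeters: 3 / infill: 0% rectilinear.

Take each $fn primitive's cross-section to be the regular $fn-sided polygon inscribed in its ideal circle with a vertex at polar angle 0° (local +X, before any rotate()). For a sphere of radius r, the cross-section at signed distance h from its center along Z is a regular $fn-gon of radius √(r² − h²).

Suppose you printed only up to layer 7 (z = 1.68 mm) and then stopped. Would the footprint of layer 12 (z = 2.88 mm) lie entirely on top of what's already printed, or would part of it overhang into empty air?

Compare the two slices. At z = 1.68: the r=9 cylinder contributes a regular 16-gon of circumradius 9 (area = (16/2)·9.000²·sin(360°/16) = 247.98 mm²); the cube at (-3.5, 4) is absent (z outside [4.5, 18.5]); the sphere at (13.5, 2.5) is not intersected at this z (|z−center|=16.820 > r=12); Combining (union): only the r=9 cylinder is present, so the union is just that shape — area = 247.98 mm²; the cylinder at (16, -1) does not reach this height (z outside [2.5, 26]); After the difference (first − rest): none of the subtracted shapes is present at this height, so the result so far is unchanged — area = 247.98 mm². At z = 2.88: the r=9 cylinder contributes a regular 16-gon of circumradius 9 (area = (16/2)·9.000²·sin(360°/16) = 247.98 mm²); the cube at (-3.5, 4) does not reach this height (z outside [4.5, 18.5]); the sphere at (13.5, 2.5) is absent (|z−center|=15.620 > r=12); Merging all regions: only the r=9 cylinder is present, so the union is just that shape — area = 247.98 mm²; the r=7.5 cylinder at (16, -1) contributes a regular 16-gon of circumradius 7.5 (area = (16/2)·7.500²·sin(360°/16) = 172.21 mm²); Subtracting the remaining from the first: starting from that combined region (247.98 mm²), the r=7.5 cylinder at (16, -1) partially overlaps it — only the 0.53 mm² overlap (of its 172.21 mm²) is removed, clipping the outline — area = 247.45 mm². Checking containment: the cross-section at z = 2.88 is a subset of the cross-section at z = 1.68.

entirely on top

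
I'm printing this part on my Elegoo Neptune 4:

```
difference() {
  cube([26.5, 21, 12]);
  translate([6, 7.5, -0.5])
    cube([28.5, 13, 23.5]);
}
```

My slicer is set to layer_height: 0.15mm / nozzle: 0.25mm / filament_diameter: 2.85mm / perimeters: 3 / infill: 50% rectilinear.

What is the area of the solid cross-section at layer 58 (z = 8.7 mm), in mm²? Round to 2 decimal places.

At z = 8.7 mm: the 26.5×21 cube contributes its full rectangle (area 556.50 mm²); the cube at (6, 7.5) is present — its section is the full 28.5×13 rectangle (area 370.50 mm²); After the difference (first − rest): starting from the 26.5×21 cube (556.50 mm²), the 28.5×13 cube at (6, 7.5) partially overlaps it — only the 266.50 mm² overlap (of its 370.50 mm²) is removed, clipping the outline — area = 290.00 mm². Overall, the cross-section is a single solid region. Net area = 290.00 mm².

290.00 mm²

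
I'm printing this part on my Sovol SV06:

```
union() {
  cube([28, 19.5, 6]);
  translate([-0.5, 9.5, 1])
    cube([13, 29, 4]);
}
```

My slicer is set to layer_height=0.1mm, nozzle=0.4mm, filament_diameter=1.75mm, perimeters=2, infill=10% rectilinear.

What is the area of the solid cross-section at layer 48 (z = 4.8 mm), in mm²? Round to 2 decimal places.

At z = 4.8 mm: the cube is present — its section is the full 28×19.5 rectangle (area 546.00 mm²); the cube at (-0.5, 9.5) is present — its section is the full 13×29 rectangle (area 377.00 mm²); Merging all regions: the regions partially overlap — summed areas 923.00 mm² minus the doubly-counted overlap 125.00 mm² gives 798.00 mm² — area = 798.00 mm². Overall, the cross-section is a single solid region. Net area = 798.00 mm².

798.00 mm²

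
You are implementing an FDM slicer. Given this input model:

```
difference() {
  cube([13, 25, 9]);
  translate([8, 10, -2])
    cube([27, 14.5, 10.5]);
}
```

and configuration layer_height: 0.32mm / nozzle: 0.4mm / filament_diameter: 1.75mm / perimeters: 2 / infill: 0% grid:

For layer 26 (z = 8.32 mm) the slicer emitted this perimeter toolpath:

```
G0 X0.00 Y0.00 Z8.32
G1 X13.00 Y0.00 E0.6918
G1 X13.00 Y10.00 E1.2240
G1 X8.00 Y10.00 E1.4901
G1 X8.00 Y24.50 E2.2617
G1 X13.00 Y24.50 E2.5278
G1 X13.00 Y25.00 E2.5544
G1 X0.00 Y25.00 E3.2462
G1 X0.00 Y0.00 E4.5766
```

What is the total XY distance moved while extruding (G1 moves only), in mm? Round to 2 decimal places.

86.00 mm

Sum the Euclidean lengths of each G1 segment: total = 86.00 mm.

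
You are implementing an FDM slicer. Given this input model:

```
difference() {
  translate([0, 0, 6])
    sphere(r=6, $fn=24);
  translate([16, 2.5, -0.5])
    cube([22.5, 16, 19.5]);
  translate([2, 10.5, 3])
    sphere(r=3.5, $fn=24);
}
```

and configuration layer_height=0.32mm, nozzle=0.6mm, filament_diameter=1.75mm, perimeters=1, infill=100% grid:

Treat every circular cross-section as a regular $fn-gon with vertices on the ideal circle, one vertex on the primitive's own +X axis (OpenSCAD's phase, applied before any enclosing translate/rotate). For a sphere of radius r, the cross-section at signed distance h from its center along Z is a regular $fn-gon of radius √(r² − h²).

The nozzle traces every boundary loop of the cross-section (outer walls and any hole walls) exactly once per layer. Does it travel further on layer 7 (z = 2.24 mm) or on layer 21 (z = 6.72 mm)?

layer 21 (z = 6.72 mm)

Layer 7 (z = 2.24): the sphere: section is a regular 24-gon, circumradius = √(r²−h²) = √(6²−3.76²) = 4.676 (perimeter = 2·24·4.676·sin(180°/24) = 29.29 mm); the cube at (16, 2.5) (footprint 22.5×16) is included at this height (perimeter 77.00 mm); the sphere at (2, 10.5): section is a regular 24-gon, circumradius = √(r²−h²) = √(3.5²−0.76²) = 3.416 (perimeter = 2·24·3.416·sin(180°/24) = 21.41 mm); Subtracting the remaining from the first: starting from the r=6 sphere, the 22.5×16 cube at (16, 2.5) misses the remaining region (no effect); the r=3.5 sphere at (2, 10.5) misses the remaining region (no effect) — boundary = 29.29 mm. So its perimeter = 29.29 mm. Layer 21 (z = 6.72): the sphere: section is a regular 24-gon, circumradius = √(r²−h²) = √(6²−0.72²) = 5.957 (perimeter = 2·24·5.957·sin(180°/24) = 37.32 mm); the cube at (16, 2.5) is present — its section is the full 22.5×16 rectangle (perimeter 77.00 mm); the sphere at (2, 10.5) does not reach this height (|z−center|=3.720 > r=3.5); Taking the first minus the rest: starting from the r=6 sphere, the 22.5×16 cube at (16, 2.5) misses the remaining region (no effect) — boundary = 37.32 mm. So its perimeter = 37.32 mm. Layer 21 is larger (37.32 vs 29.29 mm).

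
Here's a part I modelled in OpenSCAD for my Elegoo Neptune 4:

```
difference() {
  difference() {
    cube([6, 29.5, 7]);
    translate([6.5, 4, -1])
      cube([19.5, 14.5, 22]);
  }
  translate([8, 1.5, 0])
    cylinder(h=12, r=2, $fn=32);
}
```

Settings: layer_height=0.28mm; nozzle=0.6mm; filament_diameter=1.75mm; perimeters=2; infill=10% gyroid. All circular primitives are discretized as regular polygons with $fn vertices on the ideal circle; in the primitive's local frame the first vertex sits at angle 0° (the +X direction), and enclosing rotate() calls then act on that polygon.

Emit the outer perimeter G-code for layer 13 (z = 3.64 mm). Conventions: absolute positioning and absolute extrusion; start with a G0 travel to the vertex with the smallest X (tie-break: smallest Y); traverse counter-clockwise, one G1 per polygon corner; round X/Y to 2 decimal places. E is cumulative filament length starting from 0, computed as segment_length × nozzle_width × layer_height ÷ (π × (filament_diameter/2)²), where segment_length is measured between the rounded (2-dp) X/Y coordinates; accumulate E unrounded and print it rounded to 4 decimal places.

G0 X0.00 Y0.00 Z3.64
G1 X6.00 Y0.00 E0.4191
G1 X6.00 Y29.50 E2.4795
G1 X0.00 Y29.50 E2.8986
G1 X0.00 Y0.00 E4.9591

At z = 3.64 mm: the 6×29.5 cube contributes its full rectangle; the 19.5×14.5 cube at (6.5, 4) contributes its full rectangle; After the difference (first − rest): starting from the 6×29.5 cube, the 19.5×14.5 cube at (6.5, 4) misses the remaining region (no effect) — 1 connected region; the r=2 cylinder at (8, 1.5) contributes a regular 32-gon of circumradius 2; Taking the first minus the rest: starting from that combined region, the r=2 cylinder at (8, 1.5) misses the remaining region (no effect) — 1 connected region. The outline is a single polygon with 4 vertices. Extrusion per mm of travel: 0.6 × 0.28 / (π × 0.875²) = 0.069846. Accumulating E over each segment gives final E = 4.9591.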